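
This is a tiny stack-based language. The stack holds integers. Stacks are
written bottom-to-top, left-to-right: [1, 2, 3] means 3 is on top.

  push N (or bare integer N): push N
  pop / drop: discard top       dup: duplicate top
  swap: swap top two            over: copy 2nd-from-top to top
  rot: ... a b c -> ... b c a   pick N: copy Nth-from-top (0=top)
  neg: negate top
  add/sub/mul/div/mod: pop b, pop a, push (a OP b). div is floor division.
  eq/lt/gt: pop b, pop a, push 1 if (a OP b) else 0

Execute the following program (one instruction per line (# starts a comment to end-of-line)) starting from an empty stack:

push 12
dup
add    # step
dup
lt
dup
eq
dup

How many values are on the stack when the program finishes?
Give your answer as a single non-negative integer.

Answer: 2

Derivation:
After 'push 12': stack = [12] (depth 1)
After 'dup': stack = [12, 12] (depth 2)
After 'add': stack = [24] (depth 1)
After 'dup': stack = [24, 24] (depth 2)
After 'lt': stack = [0] (depth 1)
After 'dup': stack = [0, 0] (depth 2)
After 'eq': stack = [1] (depth 1)
After 'dup': stack = [1, 1] (depth 2)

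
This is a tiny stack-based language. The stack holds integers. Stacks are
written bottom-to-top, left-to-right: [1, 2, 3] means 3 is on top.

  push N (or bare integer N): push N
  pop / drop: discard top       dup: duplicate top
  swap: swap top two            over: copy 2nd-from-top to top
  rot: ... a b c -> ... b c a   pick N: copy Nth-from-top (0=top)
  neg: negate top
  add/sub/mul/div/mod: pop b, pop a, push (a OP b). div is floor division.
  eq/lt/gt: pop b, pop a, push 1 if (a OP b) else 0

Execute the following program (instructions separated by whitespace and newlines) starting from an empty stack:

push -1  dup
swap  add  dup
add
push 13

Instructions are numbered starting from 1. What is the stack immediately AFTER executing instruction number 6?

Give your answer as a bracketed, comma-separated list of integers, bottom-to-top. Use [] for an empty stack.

Answer: [-4]

Derivation:
Step 1 ('push -1'): [-1]
Step 2 ('dup'): [-1, -1]
Step 3 ('swap'): [-1, -1]
Step 4 ('add'): [-2]
Step 5 ('dup'): [-2, -2]
Step 6 ('add'): [-4]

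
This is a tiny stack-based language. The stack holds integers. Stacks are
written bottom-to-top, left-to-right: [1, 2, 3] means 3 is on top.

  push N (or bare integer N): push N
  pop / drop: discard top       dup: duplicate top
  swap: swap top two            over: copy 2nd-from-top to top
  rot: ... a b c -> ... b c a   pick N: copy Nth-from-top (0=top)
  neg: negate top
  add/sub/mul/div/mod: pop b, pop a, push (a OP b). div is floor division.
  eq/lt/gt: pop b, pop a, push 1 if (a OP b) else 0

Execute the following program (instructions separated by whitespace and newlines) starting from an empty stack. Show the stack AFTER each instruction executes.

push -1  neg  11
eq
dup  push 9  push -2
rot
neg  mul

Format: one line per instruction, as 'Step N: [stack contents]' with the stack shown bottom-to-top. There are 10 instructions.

Step 1: [-1]
Step 2: [1]
Step 3: [1, 11]
Step 4: [0]
Step 5: [0, 0]
Step 6: [0, 0, 9]
Step 7: [0, 0, 9, -2]
Step 8: [0, 9, -2, 0]
Step 9: [0, 9, -2, 0]
Step 10: [0, 9, 0]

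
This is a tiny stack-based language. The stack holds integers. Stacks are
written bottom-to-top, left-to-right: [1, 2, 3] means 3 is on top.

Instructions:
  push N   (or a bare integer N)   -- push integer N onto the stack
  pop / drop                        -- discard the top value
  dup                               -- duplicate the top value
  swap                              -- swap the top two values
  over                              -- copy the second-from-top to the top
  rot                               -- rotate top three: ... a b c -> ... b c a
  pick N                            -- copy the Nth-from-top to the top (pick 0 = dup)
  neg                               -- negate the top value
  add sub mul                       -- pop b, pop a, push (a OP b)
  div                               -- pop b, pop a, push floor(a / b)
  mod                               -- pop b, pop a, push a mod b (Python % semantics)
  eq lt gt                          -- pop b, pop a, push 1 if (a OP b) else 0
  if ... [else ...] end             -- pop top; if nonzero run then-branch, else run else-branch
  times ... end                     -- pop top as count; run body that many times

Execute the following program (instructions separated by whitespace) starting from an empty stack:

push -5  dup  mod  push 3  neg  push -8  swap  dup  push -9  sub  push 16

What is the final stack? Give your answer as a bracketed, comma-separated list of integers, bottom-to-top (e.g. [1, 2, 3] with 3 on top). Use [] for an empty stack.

Answer: [0, -8, -3, 6, 16]

Derivation:
After 'push -5': [-5]
After 'dup': [-5, -5]
After 'mod': [0]
After 'push 3': [0, 3]
After 'neg': [0, -3]
After 'push -8': [0, -3, -8]
After 'swap': [0, -8, -3]
After 'dup': [0, -8, -3, -3]
After 'push -9': [0, -8, -3, -3, -9]
After 'sub': [0, -8, -3, 6]
After 'push 16': [0, -8, -3, 6, 16]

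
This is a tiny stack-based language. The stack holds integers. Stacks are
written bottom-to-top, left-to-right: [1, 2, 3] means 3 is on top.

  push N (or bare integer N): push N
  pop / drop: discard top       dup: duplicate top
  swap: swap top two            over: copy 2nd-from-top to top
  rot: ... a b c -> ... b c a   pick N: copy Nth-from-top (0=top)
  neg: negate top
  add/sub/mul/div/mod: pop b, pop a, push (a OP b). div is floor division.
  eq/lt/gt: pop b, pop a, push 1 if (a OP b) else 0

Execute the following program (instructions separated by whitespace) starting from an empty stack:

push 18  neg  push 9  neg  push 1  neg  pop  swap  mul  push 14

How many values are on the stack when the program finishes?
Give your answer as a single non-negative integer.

After 'push 18': stack = [18] (depth 1)
After 'neg': stack = [-18] (depth 1)
After 'push 9': stack = [-18, 9] (depth 2)
After 'neg': stack = [-18, -9] (depth 2)
After 'push 1': stack = [-18, -9, 1] (depth 3)
After 'neg': stack = [-18, -9, -1] (depth 3)
After 'pop': stack = [-18, -9] (depth 2)
After 'swap': stack = [-9, -18] (depth 2)
After 'mul': stack = [162] (depth 1)
After 'push 14': stack = [162, 14] (depth 2)

Answer: 2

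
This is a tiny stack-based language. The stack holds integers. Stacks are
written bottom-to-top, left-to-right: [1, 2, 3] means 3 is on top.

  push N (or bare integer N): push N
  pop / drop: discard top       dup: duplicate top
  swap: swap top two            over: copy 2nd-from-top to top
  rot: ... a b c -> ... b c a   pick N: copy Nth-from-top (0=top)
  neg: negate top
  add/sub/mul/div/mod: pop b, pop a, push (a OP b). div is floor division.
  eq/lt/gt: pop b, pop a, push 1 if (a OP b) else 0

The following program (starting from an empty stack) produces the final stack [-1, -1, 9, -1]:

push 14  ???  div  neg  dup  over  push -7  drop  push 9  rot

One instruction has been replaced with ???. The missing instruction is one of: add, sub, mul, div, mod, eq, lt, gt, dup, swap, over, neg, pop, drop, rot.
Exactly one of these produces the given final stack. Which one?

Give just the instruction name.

Stack before ???: [14]
Stack after ???:  [14, 14]
The instruction that transforms [14] -> [14, 14] is: dup

Answer: dup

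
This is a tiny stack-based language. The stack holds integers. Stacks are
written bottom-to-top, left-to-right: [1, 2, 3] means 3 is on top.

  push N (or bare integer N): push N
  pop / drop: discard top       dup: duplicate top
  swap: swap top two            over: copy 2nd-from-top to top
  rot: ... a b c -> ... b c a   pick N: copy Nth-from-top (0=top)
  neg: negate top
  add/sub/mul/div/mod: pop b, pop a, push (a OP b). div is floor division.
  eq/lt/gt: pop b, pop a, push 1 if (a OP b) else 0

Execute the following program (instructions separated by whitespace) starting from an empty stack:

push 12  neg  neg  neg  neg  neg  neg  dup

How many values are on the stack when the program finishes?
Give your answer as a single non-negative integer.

Answer: 2

Derivation:
After 'push 12': stack = [12] (depth 1)
After 'neg': stack = [-12] (depth 1)
After 'neg': stack = [12] (depth 1)
After 'neg': stack = [-12] (depth 1)
After 'neg': stack = [12] (depth 1)
After 'neg': stack = [-12] (depth 1)
After 'neg': stack = [12] (depth 1)
After 'dup': stack = [12, 12] (depth 2)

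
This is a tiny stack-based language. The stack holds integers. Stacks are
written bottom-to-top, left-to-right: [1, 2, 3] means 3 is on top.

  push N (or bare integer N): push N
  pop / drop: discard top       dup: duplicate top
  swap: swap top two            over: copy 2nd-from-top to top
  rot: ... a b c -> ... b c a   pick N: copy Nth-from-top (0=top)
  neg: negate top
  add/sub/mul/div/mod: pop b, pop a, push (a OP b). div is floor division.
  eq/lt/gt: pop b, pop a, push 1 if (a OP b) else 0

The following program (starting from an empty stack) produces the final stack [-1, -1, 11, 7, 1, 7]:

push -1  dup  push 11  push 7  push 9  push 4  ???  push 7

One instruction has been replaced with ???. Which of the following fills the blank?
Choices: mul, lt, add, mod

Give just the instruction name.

Stack before ???: [-1, -1, 11, 7, 9, 4]
Stack after ???:  [-1, -1, 11, 7, 1]
Checking each choice:
  mul: produces [-1, -1, 11, 7, 36, 7]
  lt: produces [-1, -1, 11, 7, 0, 7]
  add: produces [-1, -1, 11, 7, 13, 7]
  mod: MATCH


Answer: mod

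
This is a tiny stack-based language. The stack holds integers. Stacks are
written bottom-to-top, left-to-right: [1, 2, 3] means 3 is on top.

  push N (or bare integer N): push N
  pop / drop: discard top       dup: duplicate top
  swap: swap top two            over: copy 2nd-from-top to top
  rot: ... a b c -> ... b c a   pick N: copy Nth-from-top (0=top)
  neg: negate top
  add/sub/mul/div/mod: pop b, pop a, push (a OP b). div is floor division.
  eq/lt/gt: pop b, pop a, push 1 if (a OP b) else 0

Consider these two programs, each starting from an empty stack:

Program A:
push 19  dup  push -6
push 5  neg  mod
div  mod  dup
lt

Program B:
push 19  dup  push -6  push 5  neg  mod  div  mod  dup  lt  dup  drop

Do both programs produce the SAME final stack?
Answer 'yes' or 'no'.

Answer: yes

Derivation:
Program A trace:
  After 'push 19': [19]
  After 'dup': [19, 19]
  After 'push -6': [19, 19, -6]
  After 'push 5': [19, 19, -6, 5]
  After 'neg': [19, 19, -6, -5]
  After 'mod': [19, 19, -1]
  After 'div': [19, -19]
  After 'mod': [0]
  After 'dup': [0, 0]
  After 'lt': [0]
Program A final stack: [0]

Program B trace:
  After 'push 19': [19]
  After 'dup': [19, 19]
  After 'push -6': [19, 19, -6]
  After 'push 5': [19, 19, -6, 5]
  After 'neg': [19, 19, -6, -5]
  After 'mod': [19, 19, -1]
  After 'div': [19, -19]
  After 'mod': [0]
  After 'dup': [0, 0]
  After 'lt': [0]
  After 'dup': [0, 0]
  After 'drop': [0]
Program B final stack: [0]
Same: yes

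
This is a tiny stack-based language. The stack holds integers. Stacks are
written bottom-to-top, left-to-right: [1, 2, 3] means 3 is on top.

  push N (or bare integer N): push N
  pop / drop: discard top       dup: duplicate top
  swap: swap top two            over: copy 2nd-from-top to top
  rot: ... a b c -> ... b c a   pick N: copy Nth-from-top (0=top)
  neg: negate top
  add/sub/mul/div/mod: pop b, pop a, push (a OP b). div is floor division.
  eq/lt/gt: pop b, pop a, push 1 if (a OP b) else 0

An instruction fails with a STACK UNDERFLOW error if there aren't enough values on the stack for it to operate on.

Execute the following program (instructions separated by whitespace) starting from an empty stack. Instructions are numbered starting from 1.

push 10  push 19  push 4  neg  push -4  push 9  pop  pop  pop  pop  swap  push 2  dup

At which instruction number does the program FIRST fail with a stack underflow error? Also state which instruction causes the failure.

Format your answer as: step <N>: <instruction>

Answer: step 11: swap

Derivation:
Step 1 ('push 10'): stack = [10], depth = 1
Step 2 ('push 19'): stack = [10, 19], depth = 2
Step 3 ('push 4'): stack = [10, 19, 4], depth = 3
Step 4 ('neg'): stack = [10, 19, -4], depth = 3
Step 5 ('push -4'): stack = [10, 19, -4, -4], depth = 4
Step 6 ('push 9'): stack = [10, 19, -4, -4, 9], depth = 5
Step 7 ('pop'): stack = [10, 19, -4, -4], depth = 4
Step 8 ('pop'): stack = [10, 19, -4], depth = 3
Step 9 ('pop'): stack = [10, 19], depth = 2
Step 10 ('pop'): stack = [10], depth = 1
Step 11 ('swap'): needs 2 value(s) but depth is 1 — STACK UNDERFLOW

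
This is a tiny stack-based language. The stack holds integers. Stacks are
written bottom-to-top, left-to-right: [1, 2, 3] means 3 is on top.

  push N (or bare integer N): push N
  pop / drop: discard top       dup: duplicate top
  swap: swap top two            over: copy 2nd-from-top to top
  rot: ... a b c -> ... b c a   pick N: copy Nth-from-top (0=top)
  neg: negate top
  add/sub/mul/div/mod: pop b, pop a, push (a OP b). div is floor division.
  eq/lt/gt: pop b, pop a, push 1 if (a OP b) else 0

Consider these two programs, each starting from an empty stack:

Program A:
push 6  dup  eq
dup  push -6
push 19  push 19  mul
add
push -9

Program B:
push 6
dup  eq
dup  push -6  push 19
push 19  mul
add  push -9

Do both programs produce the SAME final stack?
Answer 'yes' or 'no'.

Program A trace:
  After 'push 6': [6]
  After 'dup': [6, 6]
  After 'eq': [1]
  After 'dup': [1, 1]
  After 'push -6': [1, 1, -6]
  After 'push 19': [1, 1, -6, 19]
  After 'push 19': [1, 1, -6, 19, 19]
  After 'mul': [1, 1, -6, 361]
  After 'add': [1, 1, 355]
  After 'push -9': [1, 1, 355, -9]
Program A final stack: [1, 1, 355, -9]

Program B trace:
  After 'push 6': [6]
  After 'dup': [6, 6]
  After 'eq': [1]
  After 'dup': [1, 1]
  After 'push -6': [1, 1, -6]
  After 'push 19': [1, 1, -6, 19]
  After 'push 19': [1, 1, -6, 19, 19]
  After 'mul': [1, 1, -6, 361]
  After 'add': [1, 1, 355]
  After 'push -9': [1, 1, 355, -9]
Program B final stack: [1, 1, 355, -9]
Same: yes

Answer: yes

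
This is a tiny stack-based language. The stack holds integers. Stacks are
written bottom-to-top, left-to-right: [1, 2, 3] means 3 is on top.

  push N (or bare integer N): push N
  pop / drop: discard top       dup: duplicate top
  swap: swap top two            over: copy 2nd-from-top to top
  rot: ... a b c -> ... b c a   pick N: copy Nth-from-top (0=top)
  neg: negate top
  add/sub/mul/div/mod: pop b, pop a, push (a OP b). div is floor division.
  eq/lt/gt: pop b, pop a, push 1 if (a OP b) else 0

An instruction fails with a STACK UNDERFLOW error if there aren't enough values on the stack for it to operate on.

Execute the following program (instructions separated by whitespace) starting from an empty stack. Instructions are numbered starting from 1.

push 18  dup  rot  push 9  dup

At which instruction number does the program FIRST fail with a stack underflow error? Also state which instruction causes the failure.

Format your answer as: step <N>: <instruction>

Answer: step 3: rot

Derivation:
Step 1 ('push 18'): stack = [18], depth = 1
Step 2 ('dup'): stack = [18, 18], depth = 2
Step 3 ('rot'): needs 3 value(s) but depth is 2 — STACK UNDERFLOW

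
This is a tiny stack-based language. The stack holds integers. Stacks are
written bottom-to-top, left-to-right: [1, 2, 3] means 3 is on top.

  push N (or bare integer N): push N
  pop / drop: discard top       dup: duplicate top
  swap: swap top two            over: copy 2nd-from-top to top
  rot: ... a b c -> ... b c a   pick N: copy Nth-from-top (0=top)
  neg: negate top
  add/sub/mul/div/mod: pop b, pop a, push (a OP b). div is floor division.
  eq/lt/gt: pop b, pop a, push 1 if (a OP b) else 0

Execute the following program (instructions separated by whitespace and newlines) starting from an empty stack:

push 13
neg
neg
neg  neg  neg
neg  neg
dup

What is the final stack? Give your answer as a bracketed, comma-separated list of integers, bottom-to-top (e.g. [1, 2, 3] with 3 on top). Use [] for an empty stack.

Answer: [-13, -13]

Derivation:
After 'push 13': [13]
After 'neg': [-13]
After 'neg': [13]
After 'neg': [-13]
After 'neg': [13]
After 'neg': [-13]
After 'neg': [13]
After 'neg': [-13]
After 'dup': [-13, -13]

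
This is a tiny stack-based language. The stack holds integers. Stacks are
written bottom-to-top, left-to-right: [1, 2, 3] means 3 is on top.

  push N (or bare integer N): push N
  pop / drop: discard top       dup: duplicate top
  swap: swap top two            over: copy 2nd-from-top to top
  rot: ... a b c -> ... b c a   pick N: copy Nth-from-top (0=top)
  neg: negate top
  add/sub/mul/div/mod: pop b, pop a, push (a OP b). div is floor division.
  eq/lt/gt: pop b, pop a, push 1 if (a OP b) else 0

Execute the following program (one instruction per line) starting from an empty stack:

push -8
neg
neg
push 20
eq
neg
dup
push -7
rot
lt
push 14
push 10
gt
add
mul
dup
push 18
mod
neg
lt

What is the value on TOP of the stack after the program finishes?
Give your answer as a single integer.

After 'push -8': [-8]
After 'neg': [8]
After 'neg': [-8]
After 'push 20': [-8, 20]
After 'eq': [0]
After 'neg': [0]
After 'dup': [0, 0]
After 'push -7': [0, 0, -7]
After 'rot': [0, -7, 0]
After 'lt': [0, 1]
After 'push 14': [0, 1, 14]
After 'push 10': [0, 1, 14, 10]
After 'gt': [0, 1, 1]
After 'add': [0, 2]
After 'mul': [0]
After 'dup': [0, 0]
After 'push 18': [0, 0, 18]
After 'mod': [0, 0]
After 'neg': [0, 0]
After 'lt': [0]

Answer: 0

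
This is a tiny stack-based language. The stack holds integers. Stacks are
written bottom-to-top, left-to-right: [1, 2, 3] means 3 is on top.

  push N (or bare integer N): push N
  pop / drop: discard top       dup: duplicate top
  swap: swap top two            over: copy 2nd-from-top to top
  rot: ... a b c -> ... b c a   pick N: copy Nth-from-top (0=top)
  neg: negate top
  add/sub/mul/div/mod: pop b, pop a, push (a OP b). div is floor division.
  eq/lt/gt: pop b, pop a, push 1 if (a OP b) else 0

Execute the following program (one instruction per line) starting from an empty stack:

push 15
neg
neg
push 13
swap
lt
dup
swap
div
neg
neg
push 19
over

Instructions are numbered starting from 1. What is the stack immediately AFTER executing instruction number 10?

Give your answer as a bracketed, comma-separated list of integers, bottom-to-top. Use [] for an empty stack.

Step 1 ('push 15'): [15]
Step 2 ('neg'): [-15]
Step 3 ('neg'): [15]
Step 4 ('push 13'): [15, 13]
Step 5 ('swap'): [13, 15]
Step 6 ('lt'): [1]
Step 7 ('dup'): [1, 1]
Step 8 ('swap'): [1, 1]
Step 9 ('div'): [1]
Step 10 ('neg'): [-1]

Answer: [-1]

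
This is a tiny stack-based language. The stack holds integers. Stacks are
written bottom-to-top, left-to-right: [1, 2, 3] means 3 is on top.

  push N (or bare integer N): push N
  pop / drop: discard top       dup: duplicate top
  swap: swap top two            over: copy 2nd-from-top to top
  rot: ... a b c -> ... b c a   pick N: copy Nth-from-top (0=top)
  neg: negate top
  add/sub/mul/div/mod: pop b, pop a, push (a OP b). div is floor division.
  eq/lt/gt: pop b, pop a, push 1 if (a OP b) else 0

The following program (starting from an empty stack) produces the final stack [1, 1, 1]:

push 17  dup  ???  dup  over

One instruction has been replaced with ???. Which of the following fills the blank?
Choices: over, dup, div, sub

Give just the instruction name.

Answer: div

Derivation:
Stack before ???: [17, 17]
Stack after ???:  [1]
Checking each choice:
  over: produces [17, 17, 17, 17, 17]
  dup: produces [17, 17, 17, 17, 17]
  div: MATCH
  sub: produces [0, 0, 0]


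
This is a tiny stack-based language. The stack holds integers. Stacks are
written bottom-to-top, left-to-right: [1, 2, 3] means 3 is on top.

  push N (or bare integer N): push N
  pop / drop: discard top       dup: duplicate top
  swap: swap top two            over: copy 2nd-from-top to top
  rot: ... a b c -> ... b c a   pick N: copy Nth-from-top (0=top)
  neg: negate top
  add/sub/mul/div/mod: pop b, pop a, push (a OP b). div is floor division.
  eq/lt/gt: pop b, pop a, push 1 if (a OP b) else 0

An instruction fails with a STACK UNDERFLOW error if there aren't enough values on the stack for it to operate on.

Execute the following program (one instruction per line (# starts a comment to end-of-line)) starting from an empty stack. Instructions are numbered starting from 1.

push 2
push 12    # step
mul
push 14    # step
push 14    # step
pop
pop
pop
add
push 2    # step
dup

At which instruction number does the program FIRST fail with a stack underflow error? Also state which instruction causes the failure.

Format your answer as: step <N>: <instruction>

Step 1 ('push 2'): stack = [2], depth = 1
Step 2 ('push 12'): stack = [2, 12], depth = 2
Step 3 ('mul'): stack = [24], depth = 1
Step 4 ('push 14'): stack = [24, 14], depth = 2
Step 5 ('push 14'): stack = [24, 14, 14], depth = 3
Step 6 ('pop'): stack = [24, 14], depth = 2
Step 7 ('pop'): stack = [24], depth = 1
Step 8 ('pop'): stack = [], depth = 0
Step 9 ('add'): needs 2 value(s) but depth is 0 — STACK UNDERFLOW

Answer: step 9: add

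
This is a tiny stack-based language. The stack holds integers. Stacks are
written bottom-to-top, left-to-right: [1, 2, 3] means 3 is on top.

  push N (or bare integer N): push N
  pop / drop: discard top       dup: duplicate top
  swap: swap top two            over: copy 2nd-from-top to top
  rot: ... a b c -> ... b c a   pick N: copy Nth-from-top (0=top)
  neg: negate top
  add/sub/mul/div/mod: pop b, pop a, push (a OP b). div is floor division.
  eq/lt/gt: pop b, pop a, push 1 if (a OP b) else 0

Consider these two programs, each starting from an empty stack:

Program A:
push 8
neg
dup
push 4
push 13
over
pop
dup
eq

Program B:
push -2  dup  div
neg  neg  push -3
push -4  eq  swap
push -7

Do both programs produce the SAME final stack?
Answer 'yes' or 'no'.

Answer: no

Derivation:
Program A trace:
  After 'push 8': [8]
  After 'neg': [-8]
  After 'dup': [-8, -8]
  After 'push 4': [-8, -8, 4]
  After 'push 13': [-8, -8, 4, 13]
  After 'over': [-8, -8, 4, 13, 4]
  After 'pop': [-8, -8, 4, 13]
  After 'dup': [-8, -8, 4, 13, 13]
  After 'eq': [-8, -8, 4, 1]
Program A final stack: [-8, -8, 4, 1]

Program B trace:
  After 'push -2': [-2]
  After 'dup': [-2, -2]
  After 'div': [1]
  After 'neg': [-1]
  After 'neg': [1]
  After 'push -3': [1, -3]
  After 'push -4': [1, -3, -4]
  After 'eq': [1, 0]
  After 'swap': [0, 1]
  After 'push -7': [0, 1, -7]
Program B final stack: [0, 1, -7]
Same: no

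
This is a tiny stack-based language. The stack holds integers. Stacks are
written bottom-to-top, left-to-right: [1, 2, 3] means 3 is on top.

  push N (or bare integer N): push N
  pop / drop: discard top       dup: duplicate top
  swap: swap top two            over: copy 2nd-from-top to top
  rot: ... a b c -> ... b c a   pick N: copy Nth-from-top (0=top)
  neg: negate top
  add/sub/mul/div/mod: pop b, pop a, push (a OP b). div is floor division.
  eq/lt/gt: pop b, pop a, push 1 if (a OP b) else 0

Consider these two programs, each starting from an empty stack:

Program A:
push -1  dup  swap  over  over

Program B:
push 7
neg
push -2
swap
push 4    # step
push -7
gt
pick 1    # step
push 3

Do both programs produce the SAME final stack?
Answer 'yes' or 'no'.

Program A trace:
  After 'push -1': [-1]
  After 'dup': [-1, -1]
  After 'swap': [-1, -1]
  After 'over': [-1, -1, -1]
  After 'over': [-1, -1, -1, -1]
Program A final stack: [-1, -1, -1, -1]

Program B trace:
  After 'push 7': [7]
  After 'neg': [-7]
  After 'push -2': [-7, -2]
  After 'swap': [-2, -7]
  After 'push 4': [-2, -7, 4]
  After 'push -7': [-2, -7, 4, -7]
  After 'gt': [-2, -7, 1]
  After 'pick 1': [-2, -7, 1, -7]
  After 'push 3': [-2, -7, 1, -7, 3]
Program B final stack: [-2, -7, 1, -7, 3]
Same: no

Answer: no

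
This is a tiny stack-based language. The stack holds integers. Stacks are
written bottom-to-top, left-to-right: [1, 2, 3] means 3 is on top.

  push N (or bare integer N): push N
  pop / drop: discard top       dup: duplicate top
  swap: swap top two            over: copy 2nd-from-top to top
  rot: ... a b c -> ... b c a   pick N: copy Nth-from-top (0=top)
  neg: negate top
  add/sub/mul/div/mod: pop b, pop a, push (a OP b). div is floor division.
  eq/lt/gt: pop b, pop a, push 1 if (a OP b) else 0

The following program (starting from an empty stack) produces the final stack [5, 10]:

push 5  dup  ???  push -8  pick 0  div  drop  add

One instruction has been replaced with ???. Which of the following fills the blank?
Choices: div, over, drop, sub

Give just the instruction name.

Stack before ???: [5, 5]
Stack after ???:  [5, 5, 5]
Checking each choice:
  div: stack underflow (need 2, have 1)
  over: MATCH
  drop: stack underflow (need 2, have 1)
  sub: stack underflow (need 2, have 1)


Answer: over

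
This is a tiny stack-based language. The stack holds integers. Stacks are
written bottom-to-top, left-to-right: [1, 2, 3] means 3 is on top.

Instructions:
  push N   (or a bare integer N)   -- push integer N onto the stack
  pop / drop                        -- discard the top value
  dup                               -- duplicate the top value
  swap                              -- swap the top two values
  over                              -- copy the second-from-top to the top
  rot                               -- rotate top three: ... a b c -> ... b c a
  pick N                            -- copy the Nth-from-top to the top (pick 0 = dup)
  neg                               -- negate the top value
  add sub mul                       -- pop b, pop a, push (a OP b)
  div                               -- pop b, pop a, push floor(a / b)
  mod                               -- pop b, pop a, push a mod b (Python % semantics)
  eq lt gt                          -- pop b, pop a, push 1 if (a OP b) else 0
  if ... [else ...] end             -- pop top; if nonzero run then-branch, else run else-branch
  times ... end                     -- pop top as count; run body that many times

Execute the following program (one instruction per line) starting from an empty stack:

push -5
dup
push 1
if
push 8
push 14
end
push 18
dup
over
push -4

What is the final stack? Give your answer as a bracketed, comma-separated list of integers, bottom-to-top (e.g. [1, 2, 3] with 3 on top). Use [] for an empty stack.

Answer: [-5, -5, 8, 14, 18, 18, 18, -4]

Derivation:
After 'push -5': [-5]
After 'dup': [-5, -5]
After 'push 1': [-5, -5, 1]
After 'if': [-5, -5]
After 'push 8': [-5, -5, 8]
After 'push 14': [-5, -5, 8, 14]
After 'push 18': [-5, -5, 8, 14, 18]
After 'dup': [-5, -5, 8, 14, 18, 18]
After 'over': [-5, -5, 8, 14, 18, 18, 18]
After 'push -4': [-5, -5, 8, 14, 18, 18, 18, -4]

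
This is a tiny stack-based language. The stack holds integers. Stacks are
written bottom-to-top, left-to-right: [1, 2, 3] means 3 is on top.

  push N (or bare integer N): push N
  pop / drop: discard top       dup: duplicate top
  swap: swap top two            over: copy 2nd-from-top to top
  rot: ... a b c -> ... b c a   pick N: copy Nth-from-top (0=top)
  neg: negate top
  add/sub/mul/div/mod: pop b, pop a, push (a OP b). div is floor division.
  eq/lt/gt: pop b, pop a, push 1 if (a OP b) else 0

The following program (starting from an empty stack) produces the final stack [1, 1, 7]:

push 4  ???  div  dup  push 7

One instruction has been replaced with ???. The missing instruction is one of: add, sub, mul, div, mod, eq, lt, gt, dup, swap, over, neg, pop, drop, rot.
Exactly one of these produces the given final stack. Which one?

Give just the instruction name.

Answer: dup

Derivation:
Stack before ???: [4]
Stack after ???:  [4, 4]
The instruction that transforms [4] -> [4, 4] is: dup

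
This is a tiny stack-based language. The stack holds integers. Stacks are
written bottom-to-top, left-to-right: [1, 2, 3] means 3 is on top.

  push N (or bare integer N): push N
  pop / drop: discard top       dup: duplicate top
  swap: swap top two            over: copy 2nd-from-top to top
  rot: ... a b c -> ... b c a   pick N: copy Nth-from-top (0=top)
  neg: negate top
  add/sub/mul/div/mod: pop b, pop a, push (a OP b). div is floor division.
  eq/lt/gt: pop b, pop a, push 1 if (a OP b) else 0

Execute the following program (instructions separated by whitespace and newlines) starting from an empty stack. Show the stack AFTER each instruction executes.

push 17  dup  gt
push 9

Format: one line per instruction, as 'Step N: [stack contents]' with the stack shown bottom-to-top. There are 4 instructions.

Step 1: [17]
Step 2: [17, 17]
Step 3: [0]
Step 4: [0, 9]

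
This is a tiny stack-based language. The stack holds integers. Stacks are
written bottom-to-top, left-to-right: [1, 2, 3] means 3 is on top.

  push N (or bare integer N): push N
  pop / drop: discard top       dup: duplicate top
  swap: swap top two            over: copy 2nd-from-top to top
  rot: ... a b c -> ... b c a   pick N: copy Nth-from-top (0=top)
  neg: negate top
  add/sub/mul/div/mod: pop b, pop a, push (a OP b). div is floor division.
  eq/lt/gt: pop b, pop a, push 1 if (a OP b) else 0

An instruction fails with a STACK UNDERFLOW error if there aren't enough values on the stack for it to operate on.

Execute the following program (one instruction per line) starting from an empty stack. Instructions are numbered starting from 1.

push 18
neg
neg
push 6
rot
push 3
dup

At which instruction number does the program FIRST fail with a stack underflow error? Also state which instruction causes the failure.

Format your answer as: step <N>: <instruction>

Answer: step 5: rot

Derivation:
Step 1 ('push 18'): stack = [18], depth = 1
Step 2 ('neg'): stack = [-18], depth = 1
Step 3 ('neg'): stack = [18], depth = 1
Step 4 ('push 6'): stack = [18, 6], depth = 2
Step 5 ('rot'): needs 3 value(s) but depth is 2 — STACK UNDERFLOW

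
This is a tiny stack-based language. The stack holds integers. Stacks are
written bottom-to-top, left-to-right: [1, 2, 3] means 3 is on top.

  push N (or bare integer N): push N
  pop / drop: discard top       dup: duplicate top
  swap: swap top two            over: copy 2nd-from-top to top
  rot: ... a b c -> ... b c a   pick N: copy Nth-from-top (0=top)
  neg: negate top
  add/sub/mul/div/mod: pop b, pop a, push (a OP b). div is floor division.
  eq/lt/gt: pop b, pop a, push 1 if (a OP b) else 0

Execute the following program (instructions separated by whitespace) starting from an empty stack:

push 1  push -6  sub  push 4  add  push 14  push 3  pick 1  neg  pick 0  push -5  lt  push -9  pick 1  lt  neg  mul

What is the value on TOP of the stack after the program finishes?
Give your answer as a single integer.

After 'push 1': [1]
After 'push -6': [1, -6]
After 'sub': [7]
After 'push 4': [7, 4]
After 'add': [11]
After 'push 14': [11, 14]
After 'push 3': [11, 14, 3]
After 'pick 1': [11, 14, 3, 14]
After 'neg': [11, 14, 3, -14]
After 'pick 0': [11, 14, 3, -14, -14]
After 'push -5': [11, 14, 3, -14, -14, -5]
After 'lt': [11, 14, 3, -14, 1]
After 'push -9': [11, 14, 3, -14, 1, -9]
After 'pick 1': [11, 14, 3, -14, 1, -9, 1]
After 'lt': [11, 14, 3, -14, 1, 1]
After 'neg': [11, 14, 3, -14, 1, -1]
After 'mul': [11, 14, 3, -14, -1]

Answer: -1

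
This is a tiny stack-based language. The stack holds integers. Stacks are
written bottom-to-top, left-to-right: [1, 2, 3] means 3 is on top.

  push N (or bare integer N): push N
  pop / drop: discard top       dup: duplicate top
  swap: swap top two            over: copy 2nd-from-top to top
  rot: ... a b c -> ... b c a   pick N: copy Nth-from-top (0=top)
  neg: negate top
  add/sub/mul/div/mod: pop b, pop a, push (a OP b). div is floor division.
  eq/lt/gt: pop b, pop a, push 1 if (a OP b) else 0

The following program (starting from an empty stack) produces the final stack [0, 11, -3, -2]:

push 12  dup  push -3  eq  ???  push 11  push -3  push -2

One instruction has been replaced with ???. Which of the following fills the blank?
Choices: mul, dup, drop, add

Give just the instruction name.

Answer: mul

Derivation:
Stack before ???: [12, 0]
Stack after ???:  [0]
Checking each choice:
  mul: MATCH
  dup: produces [12, 0, 0, 11, -3, -2]
  drop: produces [12, 11, -3, -2]
  add: produces [12, 11, -3, -2]


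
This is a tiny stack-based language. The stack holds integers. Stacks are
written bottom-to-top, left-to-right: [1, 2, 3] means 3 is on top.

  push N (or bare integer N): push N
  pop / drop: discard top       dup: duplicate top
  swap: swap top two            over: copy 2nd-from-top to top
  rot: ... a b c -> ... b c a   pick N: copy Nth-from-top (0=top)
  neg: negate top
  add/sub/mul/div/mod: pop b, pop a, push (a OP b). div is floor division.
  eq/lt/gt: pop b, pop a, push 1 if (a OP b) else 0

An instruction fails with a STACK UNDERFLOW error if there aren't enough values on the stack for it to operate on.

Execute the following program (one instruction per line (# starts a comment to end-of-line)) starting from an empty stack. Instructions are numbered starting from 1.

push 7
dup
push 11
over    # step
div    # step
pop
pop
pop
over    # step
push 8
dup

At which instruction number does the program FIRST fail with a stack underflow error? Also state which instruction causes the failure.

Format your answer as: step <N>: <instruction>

Step 1 ('push 7'): stack = [7], depth = 1
Step 2 ('dup'): stack = [7, 7], depth = 2
Step 3 ('push 11'): stack = [7, 7, 11], depth = 3
Step 4 ('over'): stack = [7, 7, 11, 7], depth = 4
Step 5 ('div'): stack = [7, 7, 1], depth = 3
Step 6 ('pop'): stack = [7, 7], depth = 2
Step 7 ('pop'): stack = [7], depth = 1
Step 8 ('pop'): stack = [], depth = 0
Step 9 ('over'): needs 2 value(s) but depth is 0 — STACK UNDERFLOW

Answer: step 9: over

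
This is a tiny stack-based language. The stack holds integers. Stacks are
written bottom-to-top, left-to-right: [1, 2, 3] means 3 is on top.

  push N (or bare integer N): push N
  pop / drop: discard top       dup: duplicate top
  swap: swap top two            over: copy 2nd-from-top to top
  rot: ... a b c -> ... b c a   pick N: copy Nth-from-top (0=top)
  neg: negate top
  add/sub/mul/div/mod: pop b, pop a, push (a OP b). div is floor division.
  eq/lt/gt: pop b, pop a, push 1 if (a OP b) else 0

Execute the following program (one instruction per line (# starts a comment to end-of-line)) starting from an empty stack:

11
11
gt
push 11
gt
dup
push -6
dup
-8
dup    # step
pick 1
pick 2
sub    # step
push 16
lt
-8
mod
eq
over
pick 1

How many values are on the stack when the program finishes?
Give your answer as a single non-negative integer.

Answer: 8

Derivation:
After 'push 11': stack = [11] (depth 1)
After 'push 11': stack = [11, 11] (depth 2)
After 'gt': stack = [0] (depth 1)
After 'push 11': stack = [0, 11] (depth 2)
After 'gt': stack = [0] (depth 1)
After 'dup': stack = [0, 0] (depth 2)
After 'push -6': stack = [0, 0, -6] (depth 3)
After 'dup': stack = [0, 0, -6, -6] (depth 4)
After 'push -8': stack = [0, 0, -6, -6, -8] (depth 5)
After 'dup': stack = [0, 0, -6, -6, -8, -8] (depth 6)
After 'pick 1': stack = [0, 0, -6, -6, -8, -8, -8] (depth 7)
After 'pick 2': stack = [0, 0, -6, -6, -8, -8, -8, -8] (depth 8)
After 'sub': stack = [0, 0, -6, -6, -8, -8, 0] (depth 7)
After 'push 16': stack = [0, 0, -6, -6, -8, -8, 0, 16] (depth 8)
After 'lt': stack = [0, 0, -6, -6, -8, -8, 1] (depth 7)
After 'push -8': stack = [0, 0, -6, -6, -8, -8, 1, -8] (depth 8)
After 'mod': stack = [0, 0, -6, -6, -8, -8, -7] (depth 7)
After 'eq': stack = [0, 0, -6, -6, -8, 0] (depth 6)
After 'over': stack = [0, 0, -6, -6, -8, 0, -8] (depth 7)
After 'pick 1': stack = [0, 0, -6, -6, -8, 0, -8, 0] (depth 8)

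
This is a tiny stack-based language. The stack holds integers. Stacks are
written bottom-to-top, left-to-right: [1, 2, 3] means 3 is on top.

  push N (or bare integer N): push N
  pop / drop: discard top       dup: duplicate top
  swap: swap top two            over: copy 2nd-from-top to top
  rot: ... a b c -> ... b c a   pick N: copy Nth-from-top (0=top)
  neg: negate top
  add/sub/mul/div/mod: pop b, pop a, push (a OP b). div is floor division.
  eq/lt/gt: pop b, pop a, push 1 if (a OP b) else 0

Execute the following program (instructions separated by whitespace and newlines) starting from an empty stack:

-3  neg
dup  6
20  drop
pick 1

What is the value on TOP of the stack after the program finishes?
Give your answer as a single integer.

Answer: 3

Derivation:
After 'push -3': [-3]
After 'neg': [3]
After 'dup': [3, 3]
After 'push 6': [3, 3, 6]
After 'push 20': [3, 3, 6, 20]
After 'drop': [3, 3, 6]
After 'pick 1': [3, 3, 6, 3]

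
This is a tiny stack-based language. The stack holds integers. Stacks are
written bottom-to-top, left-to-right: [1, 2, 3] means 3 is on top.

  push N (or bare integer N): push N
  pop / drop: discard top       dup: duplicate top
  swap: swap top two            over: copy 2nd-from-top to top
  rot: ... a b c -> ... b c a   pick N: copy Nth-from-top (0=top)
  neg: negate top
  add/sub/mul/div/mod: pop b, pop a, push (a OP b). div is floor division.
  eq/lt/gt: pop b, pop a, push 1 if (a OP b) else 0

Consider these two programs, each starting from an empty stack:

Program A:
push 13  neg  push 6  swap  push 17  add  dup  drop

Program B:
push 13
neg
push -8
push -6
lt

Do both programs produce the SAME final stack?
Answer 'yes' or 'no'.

Program A trace:
  After 'push 13': [13]
  After 'neg': [-13]
  After 'push 6': [-13, 6]
  After 'swap': [6, -13]
  After 'push 17': [6, -13, 17]
  After 'add': [6, 4]
  After 'dup': [6, 4, 4]
  After 'drop': [6, 4]
Program A final stack: [6, 4]

Program B trace:
  After 'push 13': [13]
  After 'neg': [-13]
  After 'push -8': [-13, -8]
  After 'push -6': [-13, -8, -6]
  After 'lt': [-13, 1]
Program B final stack: [-13, 1]
Same: no

Answer: no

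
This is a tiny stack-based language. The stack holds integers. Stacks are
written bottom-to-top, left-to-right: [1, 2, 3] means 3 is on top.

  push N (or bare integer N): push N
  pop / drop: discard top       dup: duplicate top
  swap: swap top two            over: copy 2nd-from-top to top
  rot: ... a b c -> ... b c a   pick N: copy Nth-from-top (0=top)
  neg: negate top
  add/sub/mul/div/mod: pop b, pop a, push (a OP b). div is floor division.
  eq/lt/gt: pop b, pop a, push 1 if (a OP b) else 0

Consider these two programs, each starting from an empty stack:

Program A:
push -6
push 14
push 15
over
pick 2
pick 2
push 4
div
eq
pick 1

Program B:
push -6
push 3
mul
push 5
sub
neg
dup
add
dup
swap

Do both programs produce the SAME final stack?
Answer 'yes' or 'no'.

Answer: no

Derivation:
Program A trace:
  After 'push -6': [-6]
  After 'push 14': [-6, 14]
  After 'push 15': [-6, 14, 15]
  After 'over': [-6, 14, 15, 14]
  After 'pick 2': [-6, 14, 15, 14, 14]
  After 'pick 2': [-6, 14, 15, 14, 14, 15]
  After 'push 4': [-6, 14, 15, 14, 14, 15, 4]
  After 'div': [-6, 14, 15, 14, 14, 3]
  After 'eq': [-6, 14, 15, 14, 0]
  After 'pick 1': [-6, 14, 15, 14, 0, 14]
Program A final stack: [-6, 14, 15, 14, 0, 14]

Program B trace:
  After 'push -6': [-6]
  After 'push 3': [-6, 3]
  After 'mul': [-18]
  After 'push 5': [-18, 5]
  After 'sub': [-23]
  After 'neg': [23]
  After 'dup': [23, 23]
  After 'add': [46]
  After 'dup': [46, 46]
  After 'swap': [46, 46]
Program B final stack: [46, 46]
Same: no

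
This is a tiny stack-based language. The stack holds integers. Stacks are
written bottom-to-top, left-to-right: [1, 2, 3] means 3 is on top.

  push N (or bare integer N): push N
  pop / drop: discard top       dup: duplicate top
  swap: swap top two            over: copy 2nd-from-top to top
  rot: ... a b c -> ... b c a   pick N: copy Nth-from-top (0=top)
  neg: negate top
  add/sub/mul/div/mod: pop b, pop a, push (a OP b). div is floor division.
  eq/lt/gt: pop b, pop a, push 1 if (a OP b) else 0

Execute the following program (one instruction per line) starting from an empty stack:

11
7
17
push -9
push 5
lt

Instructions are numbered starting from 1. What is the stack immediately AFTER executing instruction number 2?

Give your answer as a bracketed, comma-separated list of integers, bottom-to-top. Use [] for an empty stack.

Answer: [11, 7]

Derivation:
Step 1 ('11'): [11]
Step 2 ('7'): [11, 7]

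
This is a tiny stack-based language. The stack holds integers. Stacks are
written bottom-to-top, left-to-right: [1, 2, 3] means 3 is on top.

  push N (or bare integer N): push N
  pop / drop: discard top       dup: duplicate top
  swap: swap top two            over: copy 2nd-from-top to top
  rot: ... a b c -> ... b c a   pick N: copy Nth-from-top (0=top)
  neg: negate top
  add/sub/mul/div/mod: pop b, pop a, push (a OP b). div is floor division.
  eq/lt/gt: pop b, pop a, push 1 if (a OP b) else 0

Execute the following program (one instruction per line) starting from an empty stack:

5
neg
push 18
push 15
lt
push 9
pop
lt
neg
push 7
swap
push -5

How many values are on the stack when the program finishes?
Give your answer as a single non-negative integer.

Answer: 3

Derivation:
After 'push 5': stack = [5] (depth 1)
After 'neg': stack = [-5] (depth 1)
After 'push 18': stack = [-5, 18] (depth 2)
After 'push 15': stack = [-5, 18, 15] (depth 3)
After 'lt': stack = [-5, 0] (depth 2)
After 'push 9': stack = [-5, 0, 9] (depth 3)
After 'pop': stack = [-5, 0] (depth 2)
After 'lt': stack = [1] (depth 1)
After 'neg': stack = [-1] (depth 1)
After 'push 7': stack = [-1, 7] (depth 2)
After 'swap': stack = [7, -1] (depth 2)
After 'push -5': stack = [7, -1, -5] (depth 3)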